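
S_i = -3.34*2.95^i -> [-3.34, -9.85, -29.07, -85.75, -252.95]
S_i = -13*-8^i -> [-13, 104, -832, 6656, -53248]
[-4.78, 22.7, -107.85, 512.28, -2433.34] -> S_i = -4.78*(-4.75)^i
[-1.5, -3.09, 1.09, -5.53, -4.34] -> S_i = Random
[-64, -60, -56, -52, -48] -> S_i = -64 + 4*i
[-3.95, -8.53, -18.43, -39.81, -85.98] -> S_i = -3.95*2.16^i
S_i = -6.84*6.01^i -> [-6.84, -41.11, -247.06, -1484.84, -8923.89]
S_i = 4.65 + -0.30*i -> [4.65, 4.35, 4.05, 3.75, 3.45]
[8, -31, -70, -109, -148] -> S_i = 8 + -39*i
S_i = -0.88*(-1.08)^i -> [-0.88, 0.95, -1.03, 1.11, -1.2]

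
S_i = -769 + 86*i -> [-769, -683, -597, -511, -425]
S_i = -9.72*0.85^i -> [-9.72, -8.26, -7.02, -5.97, -5.07]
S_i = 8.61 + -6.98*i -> [8.61, 1.63, -5.35, -12.33, -19.31]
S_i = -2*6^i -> [-2, -12, -72, -432, -2592]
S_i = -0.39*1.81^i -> [-0.39, -0.71, -1.28, -2.31, -4.19]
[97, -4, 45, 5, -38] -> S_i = Random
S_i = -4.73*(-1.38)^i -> [-4.73, 6.53, -9.01, 12.43, -17.15]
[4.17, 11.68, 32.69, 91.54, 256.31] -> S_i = 4.17*2.80^i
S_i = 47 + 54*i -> [47, 101, 155, 209, 263]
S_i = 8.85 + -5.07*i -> [8.85, 3.78, -1.29, -6.36, -11.43]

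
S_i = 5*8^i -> [5, 40, 320, 2560, 20480]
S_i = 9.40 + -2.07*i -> [9.4, 7.33, 5.26, 3.19, 1.12]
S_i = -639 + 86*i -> [-639, -553, -467, -381, -295]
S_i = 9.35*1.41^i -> [9.35, 13.18, 18.59, 26.21, 36.96]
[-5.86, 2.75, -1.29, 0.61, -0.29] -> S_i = -5.86*(-0.47)^i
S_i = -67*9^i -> [-67, -603, -5427, -48843, -439587]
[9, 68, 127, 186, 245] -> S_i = 9 + 59*i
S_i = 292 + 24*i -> [292, 316, 340, 364, 388]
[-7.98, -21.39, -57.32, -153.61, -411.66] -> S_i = -7.98*2.68^i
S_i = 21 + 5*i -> [21, 26, 31, 36, 41]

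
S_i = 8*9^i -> [8, 72, 648, 5832, 52488]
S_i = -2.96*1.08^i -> [-2.96, -3.2, -3.45, -3.73, -4.03]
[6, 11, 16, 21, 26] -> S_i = 6 + 5*i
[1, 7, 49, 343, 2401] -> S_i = 1*7^i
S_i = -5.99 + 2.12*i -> [-5.99, -3.87, -1.75, 0.37, 2.49]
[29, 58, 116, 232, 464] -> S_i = 29*2^i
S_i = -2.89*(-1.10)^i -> [-2.89, 3.18, -3.5, 3.85, -4.23]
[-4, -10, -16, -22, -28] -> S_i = -4 + -6*i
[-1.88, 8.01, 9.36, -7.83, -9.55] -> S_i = Random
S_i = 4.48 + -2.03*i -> [4.48, 2.45, 0.42, -1.61, -3.64]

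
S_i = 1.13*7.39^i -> [1.13, 8.35, 61.71, 456.05, 3370.2]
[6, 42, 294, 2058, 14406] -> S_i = 6*7^i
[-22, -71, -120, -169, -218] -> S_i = -22 + -49*i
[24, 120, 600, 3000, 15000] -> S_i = 24*5^i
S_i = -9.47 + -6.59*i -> [-9.47, -16.06, -22.65, -29.24, -35.83]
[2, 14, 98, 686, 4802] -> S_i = 2*7^i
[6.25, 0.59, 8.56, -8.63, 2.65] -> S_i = Random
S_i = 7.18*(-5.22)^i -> [7.18, -37.48, 195.64, -1021.26, 5330.97]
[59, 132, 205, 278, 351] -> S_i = 59 + 73*i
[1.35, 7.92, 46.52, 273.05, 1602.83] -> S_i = 1.35*5.87^i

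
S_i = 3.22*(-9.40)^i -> [3.22, -30.27, 284.52, -2674.48, 25140.12]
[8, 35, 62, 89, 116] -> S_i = 8 + 27*i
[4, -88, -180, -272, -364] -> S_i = 4 + -92*i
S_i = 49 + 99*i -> [49, 148, 247, 346, 445]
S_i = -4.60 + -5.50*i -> [-4.6, -10.1, -15.6, -21.1, -26.6]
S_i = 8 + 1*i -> [8, 9, 10, 11, 12]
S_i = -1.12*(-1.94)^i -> [-1.12, 2.17, -4.22, 8.18, -15.86]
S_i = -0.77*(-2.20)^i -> [-0.77, 1.69, -3.73, 8.2, -18.04]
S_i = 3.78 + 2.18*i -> [3.78, 5.96, 8.14, 10.32, 12.5]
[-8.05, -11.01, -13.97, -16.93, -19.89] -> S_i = -8.05 + -2.96*i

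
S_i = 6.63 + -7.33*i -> [6.63, -0.7, -8.03, -15.36, -22.69]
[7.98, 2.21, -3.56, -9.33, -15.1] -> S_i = 7.98 + -5.77*i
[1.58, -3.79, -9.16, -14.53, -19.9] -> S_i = 1.58 + -5.37*i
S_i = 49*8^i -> [49, 392, 3136, 25088, 200704]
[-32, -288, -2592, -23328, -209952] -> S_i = -32*9^i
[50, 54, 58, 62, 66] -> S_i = 50 + 4*i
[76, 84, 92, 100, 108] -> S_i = 76 + 8*i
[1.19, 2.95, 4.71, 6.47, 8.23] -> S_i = 1.19 + 1.76*i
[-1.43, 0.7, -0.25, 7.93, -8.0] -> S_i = Random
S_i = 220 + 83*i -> [220, 303, 386, 469, 552]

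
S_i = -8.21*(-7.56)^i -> [-8.21, 62.07, -469.23, 3547.39, -26818.24]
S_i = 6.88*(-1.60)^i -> [6.88, -11.01, 17.61, -28.18, 45.09]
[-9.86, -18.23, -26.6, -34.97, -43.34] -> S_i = -9.86 + -8.37*i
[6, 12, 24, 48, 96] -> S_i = 6*2^i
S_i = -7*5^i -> [-7, -35, -175, -875, -4375]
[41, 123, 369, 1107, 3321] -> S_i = 41*3^i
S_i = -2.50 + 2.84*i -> [-2.5, 0.34, 3.18, 6.02, 8.86]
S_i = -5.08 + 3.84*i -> [-5.08, -1.24, 2.6, 6.44, 10.28]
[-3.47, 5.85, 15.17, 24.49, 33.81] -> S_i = -3.47 + 9.32*i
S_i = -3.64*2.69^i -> [-3.64, -9.79, -26.34, -70.85, -190.59]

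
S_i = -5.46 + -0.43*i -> [-5.46, -5.89, -6.32, -6.75, -7.18]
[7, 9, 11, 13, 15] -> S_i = 7 + 2*i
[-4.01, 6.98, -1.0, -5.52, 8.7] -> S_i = Random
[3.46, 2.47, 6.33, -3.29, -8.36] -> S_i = Random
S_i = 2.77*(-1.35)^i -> [2.77, -3.74, 5.05, -6.82, 9.2]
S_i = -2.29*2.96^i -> [-2.29, -6.78, -20.06, -59.39, -175.79]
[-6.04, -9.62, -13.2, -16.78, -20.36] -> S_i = -6.04 + -3.58*i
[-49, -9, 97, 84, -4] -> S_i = Random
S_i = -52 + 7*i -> [-52, -45, -38, -31, -24]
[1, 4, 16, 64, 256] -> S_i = 1*4^i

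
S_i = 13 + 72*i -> [13, 85, 157, 229, 301]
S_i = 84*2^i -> [84, 168, 336, 672, 1344]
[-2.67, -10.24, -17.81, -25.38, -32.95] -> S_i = -2.67 + -7.57*i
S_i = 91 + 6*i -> [91, 97, 103, 109, 115]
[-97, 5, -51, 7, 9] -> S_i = Random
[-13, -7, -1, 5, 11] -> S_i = -13 + 6*i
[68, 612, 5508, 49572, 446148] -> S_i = 68*9^i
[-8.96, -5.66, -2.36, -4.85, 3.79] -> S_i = Random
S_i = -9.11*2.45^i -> [-9.11, -22.32, -54.68, -133.97, -328.23]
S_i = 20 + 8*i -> [20, 28, 36, 44, 52]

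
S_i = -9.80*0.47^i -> [-9.8, -4.61, -2.16, -1.02, -0.48]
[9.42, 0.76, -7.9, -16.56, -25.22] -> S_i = 9.42 + -8.66*i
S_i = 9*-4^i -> [9, -36, 144, -576, 2304]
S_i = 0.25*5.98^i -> [0.25, 1.5, 8.94, 53.46, 319.7]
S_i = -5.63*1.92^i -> [-5.63, -10.81, -20.75, -39.85, -76.51]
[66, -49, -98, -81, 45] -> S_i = Random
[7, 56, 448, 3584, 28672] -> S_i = 7*8^i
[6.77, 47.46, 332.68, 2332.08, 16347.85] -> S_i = 6.77*7.01^i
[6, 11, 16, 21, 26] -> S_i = 6 + 5*i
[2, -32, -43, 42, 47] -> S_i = Random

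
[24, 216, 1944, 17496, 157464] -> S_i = 24*9^i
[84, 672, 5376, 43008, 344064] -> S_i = 84*8^i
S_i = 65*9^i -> [65, 585, 5265, 47385, 426465]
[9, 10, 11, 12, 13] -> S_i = 9 + 1*i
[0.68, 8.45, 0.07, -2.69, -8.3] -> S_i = Random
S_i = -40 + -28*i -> [-40, -68, -96, -124, -152]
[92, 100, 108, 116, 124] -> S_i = 92 + 8*i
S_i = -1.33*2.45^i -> [-1.33, -3.26, -7.98, -19.56, -47.92]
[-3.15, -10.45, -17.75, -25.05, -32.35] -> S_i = -3.15 + -7.30*i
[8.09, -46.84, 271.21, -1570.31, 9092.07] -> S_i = 8.09*(-5.79)^i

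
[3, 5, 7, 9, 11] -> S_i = 3 + 2*i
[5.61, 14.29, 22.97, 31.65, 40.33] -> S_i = 5.61 + 8.68*i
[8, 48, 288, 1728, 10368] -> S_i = 8*6^i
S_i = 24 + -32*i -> [24, -8, -40, -72, -104]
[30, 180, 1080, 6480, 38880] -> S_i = 30*6^i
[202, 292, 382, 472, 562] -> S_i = 202 + 90*i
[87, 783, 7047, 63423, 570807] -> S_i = 87*9^i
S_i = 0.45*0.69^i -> [0.45, 0.31, 0.21, 0.15, 0.1]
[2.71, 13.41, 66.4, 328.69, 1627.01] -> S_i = 2.71*4.95^i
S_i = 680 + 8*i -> [680, 688, 696, 704, 712]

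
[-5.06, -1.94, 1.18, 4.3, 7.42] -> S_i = -5.06 + 3.12*i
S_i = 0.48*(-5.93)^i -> [0.48, -2.85, 16.88, -100.09, 593.55]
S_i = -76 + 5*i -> [-76, -71, -66, -61, -56]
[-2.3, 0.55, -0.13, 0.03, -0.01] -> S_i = -2.30*(-0.24)^i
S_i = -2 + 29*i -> [-2, 27, 56, 85, 114]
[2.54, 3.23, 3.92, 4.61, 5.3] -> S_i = 2.54 + 0.69*i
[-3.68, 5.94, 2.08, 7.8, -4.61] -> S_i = Random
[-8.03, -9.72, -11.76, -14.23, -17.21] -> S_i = -8.03*1.21^i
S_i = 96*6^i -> [96, 576, 3456, 20736, 124416]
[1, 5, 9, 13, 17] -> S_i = 1 + 4*i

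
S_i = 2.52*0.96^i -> [2.52, 2.42, 2.32, 2.23, 2.14]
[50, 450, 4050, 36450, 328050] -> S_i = 50*9^i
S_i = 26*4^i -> [26, 104, 416, 1664, 6656]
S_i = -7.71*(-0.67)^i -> [-7.71, 5.17, -3.46, 2.32, -1.55]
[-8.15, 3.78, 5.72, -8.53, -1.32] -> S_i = Random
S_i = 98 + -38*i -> [98, 60, 22, -16, -54]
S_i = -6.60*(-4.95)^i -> [-6.6, 32.67, -161.72, 800.5, -3962.46]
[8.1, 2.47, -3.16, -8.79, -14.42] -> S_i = 8.10 + -5.63*i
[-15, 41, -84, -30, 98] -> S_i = Random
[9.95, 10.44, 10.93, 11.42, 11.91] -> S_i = 9.95 + 0.49*i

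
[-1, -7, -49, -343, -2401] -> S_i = -1*7^i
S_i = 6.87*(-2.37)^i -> [6.87, -16.28, 38.59, -91.45, 216.75]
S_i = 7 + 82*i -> [7, 89, 171, 253, 335]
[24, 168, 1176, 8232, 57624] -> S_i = 24*7^i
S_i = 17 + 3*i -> [17, 20, 23, 26, 29]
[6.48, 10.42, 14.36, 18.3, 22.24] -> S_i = 6.48 + 3.94*i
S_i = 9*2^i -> [9, 18, 36, 72, 144]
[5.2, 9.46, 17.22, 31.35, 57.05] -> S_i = 5.20*1.82^i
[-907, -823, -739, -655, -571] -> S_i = -907 + 84*i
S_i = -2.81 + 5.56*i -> [-2.81, 2.75, 8.31, 13.87, 19.43]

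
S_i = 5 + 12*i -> [5, 17, 29, 41, 53]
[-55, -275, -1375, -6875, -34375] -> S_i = -55*5^i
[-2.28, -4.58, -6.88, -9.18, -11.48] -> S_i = -2.28 + -2.30*i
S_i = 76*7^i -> [76, 532, 3724, 26068, 182476]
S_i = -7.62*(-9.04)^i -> [-7.62, 68.88, -622.72, 5629.38, -50889.56]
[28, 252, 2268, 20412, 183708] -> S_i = 28*9^i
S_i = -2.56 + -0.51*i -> [-2.56, -3.07, -3.58, -4.09, -4.6]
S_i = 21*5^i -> [21, 105, 525, 2625, 13125]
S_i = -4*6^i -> [-4, -24, -144, -864, -5184]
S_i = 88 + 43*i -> [88, 131, 174, 217, 260]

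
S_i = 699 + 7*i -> [699, 706, 713, 720, 727]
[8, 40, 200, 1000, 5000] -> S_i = 8*5^i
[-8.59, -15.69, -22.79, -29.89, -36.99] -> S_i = -8.59 + -7.10*i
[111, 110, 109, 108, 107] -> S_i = 111 + -1*i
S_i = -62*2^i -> [-62, -124, -248, -496, -992]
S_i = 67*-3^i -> [67, -201, 603, -1809, 5427]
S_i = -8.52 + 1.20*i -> [-8.52, -7.32, -6.12, -4.92, -3.72]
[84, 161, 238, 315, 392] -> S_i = 84 + 77*i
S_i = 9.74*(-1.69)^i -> [9.74, -16.46, 27.82, -47.01, 79.45]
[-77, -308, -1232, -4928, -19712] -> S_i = -77*4^i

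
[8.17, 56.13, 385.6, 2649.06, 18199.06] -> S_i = 8.17*6.87^i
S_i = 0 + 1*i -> [0, 1, 2, 3, 4]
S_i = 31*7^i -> [31, 217, 1519, 10633, 74431]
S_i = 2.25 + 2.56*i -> [2.25, 4.81, 7.37, 9.93, 12.49]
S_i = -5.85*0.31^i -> [-5.85, -1.81, -0.56, -0.17, -0.05]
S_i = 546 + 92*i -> [546, 638, 730, 822, 914]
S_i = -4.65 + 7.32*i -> [-4.65, 2.67, 9.99, 17.31, 24.63]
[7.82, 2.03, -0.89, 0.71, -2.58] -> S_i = Random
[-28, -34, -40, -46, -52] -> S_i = -28 + -6*i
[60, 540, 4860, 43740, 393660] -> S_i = 60*9^i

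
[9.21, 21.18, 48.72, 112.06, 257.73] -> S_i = 9.21*2.30^i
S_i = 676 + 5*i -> [676, 681, 686, 691, 696]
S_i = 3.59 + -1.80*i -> [3.59, 1.79, -0.01, -1.81, -3.61]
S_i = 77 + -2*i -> [77, 75, 73, 71, 69]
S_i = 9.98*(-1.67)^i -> [9.98, -16.67, 27.83, -46.48, 77.62]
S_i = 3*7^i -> [3, 21, 147, 1029, 7203]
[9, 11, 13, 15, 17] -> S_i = 9 + 2*i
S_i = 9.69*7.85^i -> [9.69, 76.07, 597.12, 4687.41, 36796.15]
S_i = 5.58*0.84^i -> [5.58, 4.69, 3.94, 3.31, 2.78]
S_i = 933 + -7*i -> [933, 926, 919, 912, 905]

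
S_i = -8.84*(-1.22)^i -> [-8.84, 10.78, -13.16, 16.05, -19.58]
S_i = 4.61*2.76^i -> [4.61, 12.72, 35.12, 96.92, 267.51]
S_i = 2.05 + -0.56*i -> [2.05, 1.49, 0.93, 0.37, -0.19]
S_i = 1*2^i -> [1, 2, 4, 8, 16]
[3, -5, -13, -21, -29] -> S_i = 3 + -8*i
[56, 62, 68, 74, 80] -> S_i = 56 + 6*i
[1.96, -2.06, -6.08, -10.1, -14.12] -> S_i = 1.96 + -4.02*i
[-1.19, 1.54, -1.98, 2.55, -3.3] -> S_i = -1.19*(-1.29)^i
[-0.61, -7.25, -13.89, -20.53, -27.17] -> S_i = -0.61 + -6.64*i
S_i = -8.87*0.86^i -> [-8.87, -7.63, -6.56, -5.64, -4.85]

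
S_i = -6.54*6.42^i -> [-6.54, -41.99, -269.56, -1730.54, -11110.1]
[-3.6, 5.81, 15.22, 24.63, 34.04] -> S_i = -3.60 + 9.41*i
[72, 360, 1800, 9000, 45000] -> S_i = 72*5^i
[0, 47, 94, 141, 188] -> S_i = 0 + 47*i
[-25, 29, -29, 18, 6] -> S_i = Random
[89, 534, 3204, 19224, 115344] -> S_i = 89*6^i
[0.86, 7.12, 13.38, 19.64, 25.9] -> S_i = 0.86 + 6.26*i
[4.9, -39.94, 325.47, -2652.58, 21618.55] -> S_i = 4.90*(-8.15)^i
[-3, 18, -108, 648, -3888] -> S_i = -3*-6^i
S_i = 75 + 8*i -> [75, 83, 91, 99, 107]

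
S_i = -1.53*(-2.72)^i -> [-1.53, 4.16, -11.32, 30.79, -83.75]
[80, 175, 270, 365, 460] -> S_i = 80 + 95*i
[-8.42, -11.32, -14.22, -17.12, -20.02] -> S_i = -8.42 + -2.90*i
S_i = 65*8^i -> [65, 520, 4160, 33280, 266240]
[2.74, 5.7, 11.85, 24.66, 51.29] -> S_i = 2.74*2.08^i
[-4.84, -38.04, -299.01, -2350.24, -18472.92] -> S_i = -4.84*7.86^i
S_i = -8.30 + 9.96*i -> [-8.3, 1.66, 11.62, 21.58, 31.54]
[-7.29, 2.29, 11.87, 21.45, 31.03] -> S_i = -7.29 + 9.58*i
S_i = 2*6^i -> [2, 12, 72, 432, 2592]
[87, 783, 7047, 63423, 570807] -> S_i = 87*9^i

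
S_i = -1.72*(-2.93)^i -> [-1.72, 5.04, -14.77, 43.26, -126.76]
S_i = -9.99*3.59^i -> [-9.99, -35.86, -128.75, -462.22, -1659.37]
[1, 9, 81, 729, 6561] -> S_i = 1*9^i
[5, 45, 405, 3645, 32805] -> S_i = 5*9^i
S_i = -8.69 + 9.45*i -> [-8.69, 0.76, 10.21, 19.66, 29.11]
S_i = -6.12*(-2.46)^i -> [-6.12, 15.06, -37.04, 91.11, -224.13]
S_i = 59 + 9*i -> [59, 68, 77, 86, 95]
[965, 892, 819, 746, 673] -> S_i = 965 + -73*i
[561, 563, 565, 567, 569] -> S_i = 561 + 2*i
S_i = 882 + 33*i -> [882, 915, 948, 981, 1014]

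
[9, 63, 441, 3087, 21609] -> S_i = 9*7^i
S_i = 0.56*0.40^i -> [0.56, 0.22, 0.09, 0.04, 0.01]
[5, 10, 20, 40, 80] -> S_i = 5*2^i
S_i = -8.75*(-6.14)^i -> [-8.75, 53.72, -329.87, 2025.41, -12436.02]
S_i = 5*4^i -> [5, 20, 80, 320, 1280]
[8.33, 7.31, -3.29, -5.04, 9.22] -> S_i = Random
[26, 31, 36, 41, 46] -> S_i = 26 + 5*i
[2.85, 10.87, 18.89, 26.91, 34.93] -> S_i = 2.85 + 8.02*i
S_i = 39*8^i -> [39, 312, 2496, 19968, 159744]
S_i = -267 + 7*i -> [-267, -260, -253, -246, -239]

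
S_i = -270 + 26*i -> [-270, -244, -218, -192, -166]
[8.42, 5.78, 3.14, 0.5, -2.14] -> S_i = 8.42 + -2.64*i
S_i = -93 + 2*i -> [-93, -91, -89, -87, -85]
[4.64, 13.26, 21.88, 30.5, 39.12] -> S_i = 4.64 + 8.62*i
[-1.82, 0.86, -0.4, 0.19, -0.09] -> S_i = -1.82*(-0.47)^i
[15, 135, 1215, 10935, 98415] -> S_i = 15*9^i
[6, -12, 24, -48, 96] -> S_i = 6*-2^i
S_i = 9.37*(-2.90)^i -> [9.37, -27.17, 78.8, -228.52, 662.72]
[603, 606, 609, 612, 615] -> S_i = 603 + 3*i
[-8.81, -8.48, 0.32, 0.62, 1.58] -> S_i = Random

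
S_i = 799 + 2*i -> [799, 801, 803, 805, 807]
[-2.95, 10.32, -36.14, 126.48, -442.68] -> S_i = -2.95*(-3.50)^i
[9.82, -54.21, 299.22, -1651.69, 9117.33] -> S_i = 9.82*(-5.52)^i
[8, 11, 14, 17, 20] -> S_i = 8 + 3*i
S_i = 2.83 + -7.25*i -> [2.83, -4.42, -11.67, -18.92, -26.17]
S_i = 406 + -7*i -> [406, 399, 392, 385, 378]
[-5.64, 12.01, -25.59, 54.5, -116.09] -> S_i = -5.64*(-2.13)^i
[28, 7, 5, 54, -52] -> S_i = Random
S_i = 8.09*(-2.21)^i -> [8.09, -17.88, 39.51, -87.32, 192.98]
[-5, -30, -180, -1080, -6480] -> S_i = -5*6^i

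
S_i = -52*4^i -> [-52, -208, -832, -3328, -13312]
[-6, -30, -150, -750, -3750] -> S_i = -6*5^i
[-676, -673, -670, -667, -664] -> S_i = -676 + 3*i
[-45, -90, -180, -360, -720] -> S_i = -45*2^i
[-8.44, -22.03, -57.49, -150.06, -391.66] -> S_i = -8.44*2.61^i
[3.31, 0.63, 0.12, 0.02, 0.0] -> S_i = 3.31*0.19^i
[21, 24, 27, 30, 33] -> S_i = 21 + 3*i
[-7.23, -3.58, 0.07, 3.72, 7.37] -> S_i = -7.23 + 3.65*i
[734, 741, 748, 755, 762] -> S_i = 734 + 7*i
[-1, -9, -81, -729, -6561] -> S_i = -1*9^i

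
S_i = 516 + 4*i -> [516, 520, 524, 528, 532]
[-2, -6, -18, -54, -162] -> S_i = -2*3^i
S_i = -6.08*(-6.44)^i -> [-6.08, 39.16, -252.16, 1623.91, -10457.96]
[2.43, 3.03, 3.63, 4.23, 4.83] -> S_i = 2.43 + 0.60*i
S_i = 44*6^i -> [44, 264, 1584, 9504, 57024]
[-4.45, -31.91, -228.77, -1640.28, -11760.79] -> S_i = -4.45*7.17^i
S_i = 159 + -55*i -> [159, 104, 49, -6, -61]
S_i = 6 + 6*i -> [6, 12, 18, 24, 30]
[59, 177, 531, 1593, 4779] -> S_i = 59*3^i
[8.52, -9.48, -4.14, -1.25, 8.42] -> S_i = Random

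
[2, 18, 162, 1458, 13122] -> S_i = 2*9^i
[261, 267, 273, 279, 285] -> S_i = 261 + 6*i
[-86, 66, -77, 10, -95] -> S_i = Random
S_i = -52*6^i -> [-52, -312, -1872, -11232, -67392]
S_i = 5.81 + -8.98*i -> [5.81, -3.17, -12.15, -21.13, -30.11]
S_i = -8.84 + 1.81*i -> [-8.84, -7.03, -5.22, -3.41, -1.6]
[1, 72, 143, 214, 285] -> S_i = 1 + 71*i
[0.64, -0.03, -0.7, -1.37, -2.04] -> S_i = 0.64 + -0.67*i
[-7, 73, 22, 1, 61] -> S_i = Random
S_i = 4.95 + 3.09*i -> [4.95, 8.04, 11.13, 14.22, 17.31]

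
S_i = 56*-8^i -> [56, -448, 3584, -28672, 229376]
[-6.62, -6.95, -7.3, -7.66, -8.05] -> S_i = -6.62*1.05^i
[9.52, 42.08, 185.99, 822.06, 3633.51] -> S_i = 9.52*4.42^i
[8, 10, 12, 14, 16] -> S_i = 8 + 2*i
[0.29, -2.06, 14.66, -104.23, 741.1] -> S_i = 0.29*(-7.11)^i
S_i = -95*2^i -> [-95, -190, -380, -760, -1520]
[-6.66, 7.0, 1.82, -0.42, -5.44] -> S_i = Random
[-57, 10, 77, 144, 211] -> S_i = -57 + 67*i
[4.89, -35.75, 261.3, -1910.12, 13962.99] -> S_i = 4.89*(-7.31)^i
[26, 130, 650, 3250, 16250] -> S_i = 26*5^i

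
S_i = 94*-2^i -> [94, -188, 376, -752, 1504]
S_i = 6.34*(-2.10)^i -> [6.34, -13.31, 27.96, -58.71, 123.3]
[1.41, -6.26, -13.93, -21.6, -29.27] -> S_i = 1.41 + -7.67*i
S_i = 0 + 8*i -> [0, 8, 16, 24, 32]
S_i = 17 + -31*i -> [17, -14, -45, -76, -107]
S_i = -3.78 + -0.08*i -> [-3.78, -3.86, -3.94, -4.02, -4.1]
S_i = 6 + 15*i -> [6, 21, 36, 51, 66]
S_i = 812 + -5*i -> [812, 807, 802, 797, 792]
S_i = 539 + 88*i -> [539, 627, 715, 803, 891]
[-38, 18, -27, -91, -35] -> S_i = Random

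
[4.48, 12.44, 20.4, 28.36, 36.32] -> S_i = 4.48 + 7.96*i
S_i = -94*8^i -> [-94, -752, -6016, -48128, -385024]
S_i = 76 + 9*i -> [76, 85, 94, 103, 112]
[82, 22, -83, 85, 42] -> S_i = Random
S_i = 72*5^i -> [72, 360, 1800, 9000, 45000]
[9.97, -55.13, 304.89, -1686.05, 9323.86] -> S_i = 9.97*(-5.53)^i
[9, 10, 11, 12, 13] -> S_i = 9 + 1*i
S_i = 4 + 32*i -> [4, 36, 68, 100, 132]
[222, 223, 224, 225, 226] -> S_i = 222 + 1*i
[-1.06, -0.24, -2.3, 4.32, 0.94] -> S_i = Random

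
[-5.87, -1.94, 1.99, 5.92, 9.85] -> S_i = -5.87 + 3.93*i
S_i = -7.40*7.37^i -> [-7.4, -54.54, -401.95, -2962.34, -21832.41]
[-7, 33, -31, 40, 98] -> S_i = Random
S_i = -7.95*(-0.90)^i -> [-7.95, 7.16, -6.44, 5.8, -5.22]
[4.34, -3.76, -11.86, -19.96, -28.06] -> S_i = 4.34 + -8.10*i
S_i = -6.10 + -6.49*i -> [-6.1, -12.59, -19.08, -25.57, -32.06]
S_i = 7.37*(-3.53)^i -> [7.37, -26.02, 91.84, -324.18, 1144.37]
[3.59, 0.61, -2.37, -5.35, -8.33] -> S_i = 3.59 + -2.98*i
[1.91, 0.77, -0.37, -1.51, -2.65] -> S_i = 1.91 + -1.14*i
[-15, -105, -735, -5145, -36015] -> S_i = -15*7^i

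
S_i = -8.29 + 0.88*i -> [-8.29, -7.41, -6.53, -5.65, -4.77]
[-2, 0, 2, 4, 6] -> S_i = -2 + 2*i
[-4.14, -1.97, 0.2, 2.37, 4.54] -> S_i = -4.14 + 2.17*i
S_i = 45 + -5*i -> [45, 40, 35, 30, 25]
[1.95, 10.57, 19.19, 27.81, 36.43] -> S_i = 1.95 + 8.62*i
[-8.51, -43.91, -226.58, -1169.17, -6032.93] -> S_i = -8.51*5.16^i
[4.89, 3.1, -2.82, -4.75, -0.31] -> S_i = Random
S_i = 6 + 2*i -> [6, 8, 10, 12, 14]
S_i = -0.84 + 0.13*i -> [-0.84, -0.71, -0.58, -0.45, -0.32]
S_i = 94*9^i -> [94, 846, 7614, 68526, 616734]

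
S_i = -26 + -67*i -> [-26, -93, -160, -227, -294]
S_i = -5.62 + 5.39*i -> [-5.62, -0.23, 5.16, 10.55, 15.94]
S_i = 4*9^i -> [4, 36, 324, 2916, 26244]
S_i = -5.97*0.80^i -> [-5.97, -4.78, -3.82, -3.06, -2.45]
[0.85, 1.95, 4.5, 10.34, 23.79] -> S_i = 0.85*2.30^i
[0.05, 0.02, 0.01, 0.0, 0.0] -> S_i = 0.05*0.33^i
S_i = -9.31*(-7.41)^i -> [-9.31, 68.99, -511.19, 3787.95, -28068.71]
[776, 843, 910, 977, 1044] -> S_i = 776 + 67*i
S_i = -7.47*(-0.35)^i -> [-7.47, 2.61, -0.92, 0.32, -0.11]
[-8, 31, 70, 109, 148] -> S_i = -8 + 39*i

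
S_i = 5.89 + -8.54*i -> [5.89, -2.65, -11.19, -19.73, -28.27]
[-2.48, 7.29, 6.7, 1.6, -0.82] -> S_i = Random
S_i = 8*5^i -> [8, 40, 200, 1000, 5000]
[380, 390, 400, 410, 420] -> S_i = 380 + 10*i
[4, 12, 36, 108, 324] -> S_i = 4*3^i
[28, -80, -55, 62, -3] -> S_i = Random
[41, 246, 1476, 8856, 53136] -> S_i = 41*6^i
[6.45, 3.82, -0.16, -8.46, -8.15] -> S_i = Random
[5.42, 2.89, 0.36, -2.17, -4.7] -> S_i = 5.42 + -2.53*i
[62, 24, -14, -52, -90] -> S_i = 62 + -38*i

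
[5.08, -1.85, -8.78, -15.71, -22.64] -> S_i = 5.08 + -6.93*i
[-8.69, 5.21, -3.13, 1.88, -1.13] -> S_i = -8.69*(-0.60)^i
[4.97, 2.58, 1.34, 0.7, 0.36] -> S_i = 4.97*0.52^i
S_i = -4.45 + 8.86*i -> [-4.45, 4.41, 13.27, 22.13, 30.99]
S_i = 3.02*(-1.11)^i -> [3.02, -3.35, 3.72, -4.13, 4.58]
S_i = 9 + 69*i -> [9, 78, 147, 216, 285]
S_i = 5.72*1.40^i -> [5.72, 8.01, 11.21, 15.7, 21.97]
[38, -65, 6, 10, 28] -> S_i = Random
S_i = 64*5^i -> [64, 320, 1600, 8000, 40000]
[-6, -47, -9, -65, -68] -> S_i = Random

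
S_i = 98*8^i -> [98, 784, 6272, 50176, 401408]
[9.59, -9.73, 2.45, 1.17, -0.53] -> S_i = Random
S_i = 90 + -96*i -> [90, -6, -102, -198, -294]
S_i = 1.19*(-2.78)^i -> [1.19, -3.31, 9.2, -25.57, 71.08]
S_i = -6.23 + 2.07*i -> [-6.23, -4.16, -2.09, -0.02, 2.05]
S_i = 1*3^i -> [1, 3, 9, 27, 81]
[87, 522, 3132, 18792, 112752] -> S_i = 87*6^i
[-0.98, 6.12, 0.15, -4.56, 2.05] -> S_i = Random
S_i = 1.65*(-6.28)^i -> [1.65, -10.36, 65.07, -408.66, 2566.39]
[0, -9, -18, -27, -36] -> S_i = 0 + -9*i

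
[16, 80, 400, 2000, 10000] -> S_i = 16*5^i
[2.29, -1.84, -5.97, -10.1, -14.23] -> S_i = 2.29 + -4.13*i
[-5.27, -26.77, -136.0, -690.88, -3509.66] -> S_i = -5.27*5.08^i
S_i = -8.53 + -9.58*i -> [-8.53, -18.11, -27.69, -37.27, -46.85]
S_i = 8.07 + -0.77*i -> [8.07, 7.3, 6.53, 5.76, 4.99]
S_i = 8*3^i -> [8, 24, 72, 216, 648]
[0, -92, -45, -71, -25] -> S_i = Random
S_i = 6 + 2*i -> [6, 8, 10, 12, 14]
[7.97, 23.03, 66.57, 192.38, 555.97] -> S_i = 7.97*2.89^i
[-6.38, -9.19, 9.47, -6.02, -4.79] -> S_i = Random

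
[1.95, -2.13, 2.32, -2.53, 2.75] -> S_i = 1.95*(-1.09)^i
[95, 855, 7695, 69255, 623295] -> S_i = 95*9^i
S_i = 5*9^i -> [5, 45, 405, 3645, 32805]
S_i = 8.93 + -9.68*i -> [8.93, -0.75, -10.43, -20.11, -29.79]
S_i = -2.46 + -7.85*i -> [-2.46, -10.31, -18.16, -26.01, -33.86]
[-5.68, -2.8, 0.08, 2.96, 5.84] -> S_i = -5.68 + 2.88*i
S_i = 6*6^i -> [6, 36, 216, 1296, 7776]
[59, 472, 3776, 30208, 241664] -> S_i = 59*8^i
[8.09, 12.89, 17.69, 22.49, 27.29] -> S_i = 8.09 + 4.80*i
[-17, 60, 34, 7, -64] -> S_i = Random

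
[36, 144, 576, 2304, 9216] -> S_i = 36*4^i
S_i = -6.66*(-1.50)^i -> [-6.66, 9.99, -14.98, 22.48, -33.72]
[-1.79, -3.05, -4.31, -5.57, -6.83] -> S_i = -1.79 + -1.26*i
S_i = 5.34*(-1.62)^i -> [5.34, -8.65, 14.01, -22.7, 36.78]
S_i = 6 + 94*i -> [6, 100, 194, 288, 382]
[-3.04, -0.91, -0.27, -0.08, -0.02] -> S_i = -3.04*0.30^i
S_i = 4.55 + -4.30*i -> [4.55, 0.25, -4.05, -8.35, -12.65]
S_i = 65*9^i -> [65, 585, 5265, 47385, 426465]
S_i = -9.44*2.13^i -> [-9.44, -20.11, -42.83, -91.22, -194.31]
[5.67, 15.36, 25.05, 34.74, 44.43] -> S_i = 5.67 + 9.69*i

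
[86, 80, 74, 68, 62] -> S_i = 86 + -6*i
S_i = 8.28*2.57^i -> [8.28, 21.28, 54.69, 140.55, 361.21]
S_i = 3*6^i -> [3, 18, 108, 648, 3888]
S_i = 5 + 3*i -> [5, 8, 11, 14, 17]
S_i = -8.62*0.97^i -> [-8.62, -8.36, -8.11, -7.87, -7.63]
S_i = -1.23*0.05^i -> [-1.23, -0.06, -0.0, -0.0, -0.0]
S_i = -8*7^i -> [-8, -56, -392, -2744, -19208]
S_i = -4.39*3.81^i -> [-4.39, -16.73, -63.73, -242.79, -925.05]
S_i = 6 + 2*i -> [6, 8, 10, 12, 14]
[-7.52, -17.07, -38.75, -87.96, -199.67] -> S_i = -7.52*2.27^i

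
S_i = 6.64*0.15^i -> [6.64, 1.0, 0.15, 0.02, 0.0]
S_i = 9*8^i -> [9, 72, 576, 4608, 36864]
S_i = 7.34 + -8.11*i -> [7.34, -0.77, -8.88, -16.99, -25.1]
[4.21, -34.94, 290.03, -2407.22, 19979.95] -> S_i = 4.21*(-8.30)^i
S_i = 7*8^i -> [7, 56, 448, 3584, 28672]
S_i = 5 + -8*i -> [5, -3, -11, -19, -27]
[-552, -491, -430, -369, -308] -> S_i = -552 + 61*i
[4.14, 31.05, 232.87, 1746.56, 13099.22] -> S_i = 4.14*7.50^i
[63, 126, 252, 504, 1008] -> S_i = 63*2^i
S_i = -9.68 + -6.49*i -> [-9.68, -16.17, -22.66, -29.15, -35.64]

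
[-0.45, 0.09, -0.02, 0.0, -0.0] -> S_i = -0.45*(-0.20)^i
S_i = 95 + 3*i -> [95, 98, 101, 104, 107]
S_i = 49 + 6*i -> [49, 55, 61, 67, 73]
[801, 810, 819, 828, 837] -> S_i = 801 + 9*i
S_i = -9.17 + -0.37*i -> [-9.17, -9.54, -9.91, -10.28, -10.65]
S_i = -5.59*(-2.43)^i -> [-5.59, 13.58, -33.01, 80.21, -194.91]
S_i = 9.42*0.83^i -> [9.42, 7.82, 6.49, 5.39, 4.47]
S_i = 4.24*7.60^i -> [4.24, 32.22, 244.9, 1861.26, 14145.56]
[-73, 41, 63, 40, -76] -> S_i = Random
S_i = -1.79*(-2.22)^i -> [-1.79, 3.97, -8.82, 19.58, -43.48]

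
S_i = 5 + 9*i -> [5, 14, 23, 32, 41]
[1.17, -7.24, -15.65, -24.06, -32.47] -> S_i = 1.17 + -8.41*i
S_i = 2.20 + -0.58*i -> [2.2, 1.62, 1.04, 0.46, -0.12]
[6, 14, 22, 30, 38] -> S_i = 6 + 8*i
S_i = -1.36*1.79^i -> [-1.36, -2.43, -4.36, -7.8, -13.96]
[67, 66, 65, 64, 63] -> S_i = 67 + -1*i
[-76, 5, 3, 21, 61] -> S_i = Random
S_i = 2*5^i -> [2, 10, 50, 250, 1250]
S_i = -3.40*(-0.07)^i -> [-3.4, 0.24, -0.02, 0.0, -0.0]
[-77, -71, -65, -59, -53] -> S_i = -77 + 6*i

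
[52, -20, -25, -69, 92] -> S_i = Random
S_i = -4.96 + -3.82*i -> [-4.96, -8.78, -12.6, -16.42, -20.24]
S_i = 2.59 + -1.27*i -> [2.59, 1.32, 0.05, -1.22, -2.49]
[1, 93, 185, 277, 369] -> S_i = 1 + 92*i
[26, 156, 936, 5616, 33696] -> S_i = 26*6^i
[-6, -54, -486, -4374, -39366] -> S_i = -6*9^i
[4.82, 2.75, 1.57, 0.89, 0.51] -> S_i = 4.82*0.57^i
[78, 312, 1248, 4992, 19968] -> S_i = 78*4^i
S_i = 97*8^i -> [97, 776, 6208, 49664, 397312]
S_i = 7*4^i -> [7, 28, 112, 448, 1792]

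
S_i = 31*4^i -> [31, 124, 496, 1984, 7936]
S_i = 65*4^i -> [65, 260, 1040, 4160, 16640]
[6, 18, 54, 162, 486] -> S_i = 6*3^i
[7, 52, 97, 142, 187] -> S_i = 7 + 45*i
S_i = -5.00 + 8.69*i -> [-5.0, 3.69, 12.38, 21.07, 29.76]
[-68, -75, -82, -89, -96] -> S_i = -68 + -7*i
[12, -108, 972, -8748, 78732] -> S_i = 12*-9^i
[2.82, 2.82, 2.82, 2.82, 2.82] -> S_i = 2.82*1.00^i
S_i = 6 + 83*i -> [6, 89, 172, 255, 338]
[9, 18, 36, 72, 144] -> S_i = 9*2^i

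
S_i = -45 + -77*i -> [-45, -122, -199, -276, -353]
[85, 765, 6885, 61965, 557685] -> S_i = 85*9^i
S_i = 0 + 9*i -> [0, 9, 18, 27, 36]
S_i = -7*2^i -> [-7, -14, -28, -56, -112]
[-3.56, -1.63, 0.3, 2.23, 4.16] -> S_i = -3.56 + 1.93*i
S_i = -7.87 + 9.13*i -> [-7.87, 1.26, 10.39, 19.52, 28.65]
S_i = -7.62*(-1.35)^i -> [-7.62, 10.29, -13.89, 18.75, -25.31]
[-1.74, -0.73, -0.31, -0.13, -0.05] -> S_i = -1.74*0.42^i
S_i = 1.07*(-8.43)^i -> [1.07, -9.02, 76.04, -641.01, 5403.74]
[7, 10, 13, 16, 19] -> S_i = 7 + 3*i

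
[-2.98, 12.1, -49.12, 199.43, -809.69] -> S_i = -2.98*(-4.06)^i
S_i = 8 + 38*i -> [8, 46, 84, 122, 160]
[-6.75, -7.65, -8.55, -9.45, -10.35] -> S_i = -6.75 + -0.90*i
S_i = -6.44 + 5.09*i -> [-6.44, -1.35, 3.74, 8.83, 13.92]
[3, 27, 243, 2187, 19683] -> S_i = 3*9^i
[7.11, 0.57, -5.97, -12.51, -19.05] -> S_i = 7.11 + -6.54*i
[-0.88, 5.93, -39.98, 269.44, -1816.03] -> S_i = -0.88*(-6.74)^i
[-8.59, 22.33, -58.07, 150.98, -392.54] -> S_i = -8.59*(-2.60)^i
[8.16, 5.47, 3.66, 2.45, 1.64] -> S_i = 8.16*0.67^i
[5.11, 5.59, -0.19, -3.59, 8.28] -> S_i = Random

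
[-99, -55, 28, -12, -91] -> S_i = Random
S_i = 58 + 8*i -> [58, 66, 74, 82, 90]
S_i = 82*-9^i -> [82, -738, 6642, -59778, 538002]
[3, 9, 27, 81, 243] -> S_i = 3*3^i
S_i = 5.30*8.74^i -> [5.3, 46.32, 404.85, 3538.43, 30925.85]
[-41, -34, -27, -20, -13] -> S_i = -41 + 7*i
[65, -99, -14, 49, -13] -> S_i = Random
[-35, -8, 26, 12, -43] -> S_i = Random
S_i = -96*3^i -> [-96, -288, -864, -2592, -7776]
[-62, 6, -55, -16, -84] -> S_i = Random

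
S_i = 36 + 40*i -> [36, 76, 116, 156, 196]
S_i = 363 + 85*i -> [363, 448, 533, 618, 703]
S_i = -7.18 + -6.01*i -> [-7.18, -13.19, -19.2, -25.21, -31.22]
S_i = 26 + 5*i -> [26, 31, 36, 41, 46]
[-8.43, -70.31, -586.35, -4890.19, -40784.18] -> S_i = -8.43*8.34^i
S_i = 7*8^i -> [7, 56, 448, 3584, 28672]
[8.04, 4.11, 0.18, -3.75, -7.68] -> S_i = 8.04 + -3.93*i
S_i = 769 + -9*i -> [769, 760, 751, 742, 733]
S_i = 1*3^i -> [1, 3, 9, 27, 81]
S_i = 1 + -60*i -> [1, -59, -119, -179, -239]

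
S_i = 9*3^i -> [9, 27, 81, 243, 729]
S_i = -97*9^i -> [-97, -873, -7857, -70713, -636417]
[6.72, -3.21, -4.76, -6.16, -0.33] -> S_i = Random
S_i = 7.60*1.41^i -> [7.6, 10.72, 15.11, 21.3, 30.04]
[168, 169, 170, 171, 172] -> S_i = 168 + 1*i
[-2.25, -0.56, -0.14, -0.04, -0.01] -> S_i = -2.25*0.25^i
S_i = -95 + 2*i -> [-95, -93, -91, -89, -87]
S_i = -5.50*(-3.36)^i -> [-5.5, 18.48, -62.09, 208.63, -701.0]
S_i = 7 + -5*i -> [7, 2, -3, -8, -13]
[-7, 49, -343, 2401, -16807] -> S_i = -7*-7^i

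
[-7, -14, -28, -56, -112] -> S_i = -7*2^i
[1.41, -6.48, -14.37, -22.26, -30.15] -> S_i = 1.41 + -7.89*i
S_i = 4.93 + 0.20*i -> [4.93, 5.13, 5.33, 5.53, 5.73]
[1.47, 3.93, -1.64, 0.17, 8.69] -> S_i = Random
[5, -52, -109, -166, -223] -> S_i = 5 + -57*i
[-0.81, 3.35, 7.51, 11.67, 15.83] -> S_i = -0.81 + 4.16*i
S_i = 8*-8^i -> [8, -64, 512, -4096, 32768]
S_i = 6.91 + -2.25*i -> [6.91, 4.66, 2.41, 0.16, -2.09]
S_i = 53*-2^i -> [53, -106, 212, -424, 848]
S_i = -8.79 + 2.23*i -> [-8.79, -6.56, -4.33, -2.1, 0.13]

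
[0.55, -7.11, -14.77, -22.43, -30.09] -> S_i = 0.55 + -7.66*i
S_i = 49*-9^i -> [49, -441, 3969, -35721, 321489]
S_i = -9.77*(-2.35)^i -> [-9.77, 22.96, -53.95, 126.79, -297.97]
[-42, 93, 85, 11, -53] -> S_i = Random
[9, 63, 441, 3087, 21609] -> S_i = 9*7^i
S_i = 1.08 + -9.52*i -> [1.08, -8.44, -17.96, -27.48, -37.0]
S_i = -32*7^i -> [-32, -224, -1568, -10976, -76832]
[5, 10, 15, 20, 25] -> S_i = 5 + 5*i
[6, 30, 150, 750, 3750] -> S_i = 6*5^i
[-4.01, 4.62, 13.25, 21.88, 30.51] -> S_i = -4.01 + 8.63*i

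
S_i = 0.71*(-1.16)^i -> [0.71, -0.82, 0.96, -1.11, 1.29]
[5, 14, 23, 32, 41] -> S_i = 5 + 9*i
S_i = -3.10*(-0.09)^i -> [-3.1, 0.28, -0.03, 0.0, -0.0]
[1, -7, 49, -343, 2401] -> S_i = 1*-7^i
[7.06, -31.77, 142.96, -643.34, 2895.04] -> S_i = 7.06*(-4.50)^i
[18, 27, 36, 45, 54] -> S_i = 18 + 9*i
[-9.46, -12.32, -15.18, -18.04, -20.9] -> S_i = -9.46 + -2.86*i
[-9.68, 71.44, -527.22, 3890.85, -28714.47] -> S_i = -9.68*(-7.38)^i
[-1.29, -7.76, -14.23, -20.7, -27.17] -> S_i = -1.29 + -6.47*i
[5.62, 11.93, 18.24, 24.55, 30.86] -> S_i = 5.62 + 6.31*i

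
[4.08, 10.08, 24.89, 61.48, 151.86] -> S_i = 4.08*2.47^i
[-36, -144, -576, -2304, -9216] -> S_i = -36*4^i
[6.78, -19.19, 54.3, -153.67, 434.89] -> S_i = 6.78*(-2.83)^i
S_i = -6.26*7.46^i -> [-6.26, -46.7, -348.38, -2598.91, -19387.85]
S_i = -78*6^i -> [-78, -468, -2808, -16848, -101088]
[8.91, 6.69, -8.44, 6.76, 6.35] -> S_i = Random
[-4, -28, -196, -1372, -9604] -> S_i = -4*7^i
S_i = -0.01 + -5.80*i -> [-0.01, -5.81, -11.61, -17.41, -23.21]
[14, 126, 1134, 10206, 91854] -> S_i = 14*9^i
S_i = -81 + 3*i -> [-81, -78, -75, -72, -69]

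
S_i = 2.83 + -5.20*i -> [2.83, -2.37, -7.57, -12.77, -17.97]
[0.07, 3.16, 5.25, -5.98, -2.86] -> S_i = Random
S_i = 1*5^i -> [1, 5, 25, 125, 625]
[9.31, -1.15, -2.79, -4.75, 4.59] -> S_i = Random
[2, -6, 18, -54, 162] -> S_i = 2*-3^i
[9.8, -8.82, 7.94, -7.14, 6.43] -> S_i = 9.80*(-0.90)^i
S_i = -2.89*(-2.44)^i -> [-2.89, 7.05, -17.21, 41.98, -102.44]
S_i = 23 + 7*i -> [23, 30, 37, 44, 51]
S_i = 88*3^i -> [88, 264, 792, 2376, 7128]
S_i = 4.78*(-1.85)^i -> [4.78, -8.84, 16.36, -30.27, 55.99]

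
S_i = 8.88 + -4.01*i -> [8.88, 4.87, 0.86, -3.15, -7.16]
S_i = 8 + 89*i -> [8, 97, 186, 275, 364]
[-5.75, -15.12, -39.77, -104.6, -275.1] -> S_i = -5.75*2.63^i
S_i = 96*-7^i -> [96, -672, 4704, -32928, 230496]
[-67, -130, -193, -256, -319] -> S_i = -67 + -63*i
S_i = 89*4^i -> [89, 356, 1424, 5696, 22784]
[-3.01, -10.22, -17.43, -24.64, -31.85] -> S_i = -3.01 + -7.21*i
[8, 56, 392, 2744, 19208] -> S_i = 8*7^i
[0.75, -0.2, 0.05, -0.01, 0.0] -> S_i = 0.75*(-0.26)^i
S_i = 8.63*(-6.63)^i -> [8.63, -57.22, 379.35, -2515.08, 16674.96]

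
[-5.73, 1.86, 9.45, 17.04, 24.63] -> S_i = -5.73 + 7.59*i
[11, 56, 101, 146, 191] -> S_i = 11 + 45*i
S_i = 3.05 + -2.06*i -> [3.05, 0.99, -1.07, -3.13, -5.19]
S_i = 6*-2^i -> [6, -12, 24, -48, 96]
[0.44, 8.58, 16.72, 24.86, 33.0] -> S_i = 0.44 + 8.14*i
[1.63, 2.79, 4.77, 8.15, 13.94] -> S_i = 1.63*1.71^i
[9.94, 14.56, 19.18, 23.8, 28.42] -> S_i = 9.94 + 4.62*i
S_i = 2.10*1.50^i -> [2.1, 3.15, 4.73, 7.09, 10.63]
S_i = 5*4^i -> [5, 20, 80, 320, 1280]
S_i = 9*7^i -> [9, 63, 441, 3087, 21609]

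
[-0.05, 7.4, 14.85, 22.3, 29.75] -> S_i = -0.05 + 7.45*i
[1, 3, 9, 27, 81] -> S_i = 1*3^i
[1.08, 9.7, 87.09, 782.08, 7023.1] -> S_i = 1.08*8.98^i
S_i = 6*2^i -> [6, 12, 24, 48, 96]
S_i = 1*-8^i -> [1, -8, 64, -512, 4096]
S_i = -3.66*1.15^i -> [-3.66, -4.21, -4.84, -5.57, -6.4]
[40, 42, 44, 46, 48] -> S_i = 40 + 2*i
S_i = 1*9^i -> [1, 9, 81, 729, 6561]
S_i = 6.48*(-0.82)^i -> [6.48, -5.31, 4.36, -3.57, 2.93]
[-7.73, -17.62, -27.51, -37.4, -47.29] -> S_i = -7.73 + -9.89*i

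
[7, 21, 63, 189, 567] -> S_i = 7*3^i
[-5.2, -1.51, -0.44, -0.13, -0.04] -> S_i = -5.20*0.29^i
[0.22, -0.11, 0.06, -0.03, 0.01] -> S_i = 0.22*(-0.51)^i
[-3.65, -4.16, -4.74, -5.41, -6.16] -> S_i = -3.65*1.14^i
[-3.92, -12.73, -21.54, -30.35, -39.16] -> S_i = -3.92 + -8.81*i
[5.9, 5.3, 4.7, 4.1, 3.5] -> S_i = 5.90 + -0.60*i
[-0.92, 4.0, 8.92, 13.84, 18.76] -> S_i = -0.92 + 4.92*i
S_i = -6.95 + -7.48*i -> [-6.95, -14.43, -21.91, -29.39, -36.87]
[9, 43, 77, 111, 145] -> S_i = 9 + 34*i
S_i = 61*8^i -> [61, 488, 3904, 31232, 249856]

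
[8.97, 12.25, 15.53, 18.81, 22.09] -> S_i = 8.97 + 3.28*i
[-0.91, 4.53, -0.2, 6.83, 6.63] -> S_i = Random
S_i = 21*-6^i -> [21, -126, 756, -4536, 27216]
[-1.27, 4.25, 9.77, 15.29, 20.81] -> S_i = -1.27 + 5.52*i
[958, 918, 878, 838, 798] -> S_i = 958 + -40*i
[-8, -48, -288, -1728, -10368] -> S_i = -8*6^i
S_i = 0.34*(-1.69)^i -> [0.34, -0.57, 0.97, -1.64, 2.77]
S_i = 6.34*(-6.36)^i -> [6.34, -40.32, 256.45, -1631.02, 10373.32]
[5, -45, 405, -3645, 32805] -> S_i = 5*-9^i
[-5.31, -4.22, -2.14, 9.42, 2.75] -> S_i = Random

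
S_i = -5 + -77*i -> [-5, -82, -159, -236, -313]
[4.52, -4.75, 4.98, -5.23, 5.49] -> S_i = 4.52*(-1.05)^i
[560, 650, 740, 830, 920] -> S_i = 560 + 90*i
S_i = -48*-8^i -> [-48, 384, -3072, 24576, -196608]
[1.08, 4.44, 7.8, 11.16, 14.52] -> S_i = 1.08 + 3.36*i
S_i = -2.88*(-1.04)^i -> [-2.88, 3.0, -3.12, 3.24, -3.37]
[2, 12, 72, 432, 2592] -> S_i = 2*6^i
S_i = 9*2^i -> [9, 18, 36, 72, 144]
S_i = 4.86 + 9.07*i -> [4.86, 13.93, 23.0, 32.07, 41.14]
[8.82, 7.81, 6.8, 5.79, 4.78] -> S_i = 8.82 + -1.01*i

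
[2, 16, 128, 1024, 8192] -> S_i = 2*8^i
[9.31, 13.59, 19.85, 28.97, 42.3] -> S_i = 9.31*1.46^i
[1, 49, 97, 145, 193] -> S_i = 1 + 48*i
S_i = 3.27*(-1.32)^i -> [3.27, -4.32, 5.7, -7.52, 9.93]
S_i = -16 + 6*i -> [-16, -10, -4, 2, 8]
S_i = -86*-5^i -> [-86, 430, -2150, 10750, -53750]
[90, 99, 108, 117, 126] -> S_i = 90 + 9*i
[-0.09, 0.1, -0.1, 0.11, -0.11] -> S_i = -0.09*(-1.06)^i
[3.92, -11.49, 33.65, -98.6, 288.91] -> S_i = 3.92*(-2.93)^i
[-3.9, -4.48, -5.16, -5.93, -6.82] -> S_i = -3.90*1.15^i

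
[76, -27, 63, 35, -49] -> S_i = Random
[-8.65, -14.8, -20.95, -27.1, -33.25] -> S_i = -8.65 + -6.15*i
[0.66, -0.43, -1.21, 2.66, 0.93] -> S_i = Random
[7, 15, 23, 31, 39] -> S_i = 7 + 8*i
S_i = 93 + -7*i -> [93, 86, 79, 72, 65]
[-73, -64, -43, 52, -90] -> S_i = Random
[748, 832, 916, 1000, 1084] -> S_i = 748 + 84*i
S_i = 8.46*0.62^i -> [8.46, 5.25, 3.25, 2.02, 1.25]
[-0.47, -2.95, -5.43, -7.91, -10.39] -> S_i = -0.47 + -2.48*i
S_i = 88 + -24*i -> [88, 64, 40, 16, -8]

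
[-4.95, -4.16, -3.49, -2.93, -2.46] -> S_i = -4.95*0.84^i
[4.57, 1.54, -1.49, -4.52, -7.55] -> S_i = 4.57 + -3.03*i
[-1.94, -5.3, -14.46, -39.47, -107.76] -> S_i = -1.94*2.73^i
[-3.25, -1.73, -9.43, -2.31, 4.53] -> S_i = Random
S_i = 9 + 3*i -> [9, 12, 15, 18, 21]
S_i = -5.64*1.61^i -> [-5.64, -9.08, -14.62, -23.54, -37.9]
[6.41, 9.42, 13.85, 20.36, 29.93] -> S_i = 6.41*1.47^i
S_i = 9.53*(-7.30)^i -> [9.53, -69.57, 507.85, -3707.33, 27063.52]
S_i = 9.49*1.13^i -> [9.49, 10.72, 12.12, 13.69, 15.47]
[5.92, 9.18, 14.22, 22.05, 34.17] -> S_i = 5.92*1.55^i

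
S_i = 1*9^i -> [1, 9, 81, 729, 6561]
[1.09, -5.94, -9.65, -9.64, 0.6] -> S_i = Random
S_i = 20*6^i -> [20, 120, 720, 4320, 25920]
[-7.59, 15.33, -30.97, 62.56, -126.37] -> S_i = -7.59*(-2.02)^i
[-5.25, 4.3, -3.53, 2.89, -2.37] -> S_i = -5.25*(-0.82)^i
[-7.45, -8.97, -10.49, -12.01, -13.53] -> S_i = -7.45 + -1.52*i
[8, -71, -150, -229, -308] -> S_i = 8 + -79*i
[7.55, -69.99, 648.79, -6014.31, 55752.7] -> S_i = 7.55*(-9.27)^i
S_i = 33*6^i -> [33, 198, 1188, 7128, 42768]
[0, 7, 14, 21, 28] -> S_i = 0 + 7*i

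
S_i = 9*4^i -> [9, 36, 144, 576, 2304]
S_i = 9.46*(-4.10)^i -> [9.46, -38.79, 159.02, -651.99, 2673.17]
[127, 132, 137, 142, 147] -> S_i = 127 + 5*i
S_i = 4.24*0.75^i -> [4.24, 3.18, 2.39, 1.79, 1.34]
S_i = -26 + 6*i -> [-26, -20, -14, -8, -2]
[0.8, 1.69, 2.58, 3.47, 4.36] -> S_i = 0.80 + 0.89*i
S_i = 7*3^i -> [7, 21, 63, 189, 567]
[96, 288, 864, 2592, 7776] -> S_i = 96*3^i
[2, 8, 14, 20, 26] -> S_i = 2 + 6*i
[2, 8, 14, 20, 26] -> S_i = 2 + 6*i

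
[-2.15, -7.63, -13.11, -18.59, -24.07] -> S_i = -2.15 + -5.48*i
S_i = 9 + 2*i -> [9, 11, 13, 15, 17]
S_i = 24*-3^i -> [24, -72, 216, -648, 1944]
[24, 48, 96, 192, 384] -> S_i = 24*2^i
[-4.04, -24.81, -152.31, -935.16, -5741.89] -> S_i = -4.04*6.14^i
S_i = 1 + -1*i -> [1, 0, -1, -2, -3]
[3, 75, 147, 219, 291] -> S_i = 3 + 72*i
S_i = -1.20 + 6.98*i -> [-1.2, 5.78, 12.76, 19.74, 26.72]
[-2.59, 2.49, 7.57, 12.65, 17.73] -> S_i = -2.59 + 5.08*i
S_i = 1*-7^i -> [1, -7, 49, -343, 2401]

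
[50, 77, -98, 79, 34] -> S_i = Random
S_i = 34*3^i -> [34, 102, 306, 918, 2754]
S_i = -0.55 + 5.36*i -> [-0.55, 4.81, 10.17, 15.53, 20.89]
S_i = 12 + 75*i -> [12, 87, 162, 237, 312]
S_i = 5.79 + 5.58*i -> [5.79, 11.37, 16.95, 22.53, 28.11]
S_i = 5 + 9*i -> [5, 14, 23, 32, 41]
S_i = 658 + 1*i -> [658, 659, 660, 661, 662]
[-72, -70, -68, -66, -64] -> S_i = -72 + 2*i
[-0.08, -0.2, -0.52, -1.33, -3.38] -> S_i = -0.08*2.55^i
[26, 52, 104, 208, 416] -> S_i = 26*2^i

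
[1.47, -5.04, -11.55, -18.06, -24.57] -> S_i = 1.47 + -6.51*i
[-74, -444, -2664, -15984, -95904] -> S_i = -74*6^i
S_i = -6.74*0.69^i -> [-6.74, -4.65, -3.21, -2.21, -1.53]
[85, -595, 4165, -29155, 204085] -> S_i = 85*-7^i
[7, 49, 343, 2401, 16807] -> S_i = 7*7^i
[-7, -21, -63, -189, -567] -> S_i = -7*3^i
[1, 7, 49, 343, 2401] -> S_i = 1*7^i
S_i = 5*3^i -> [5, 15, 45, 135, 405]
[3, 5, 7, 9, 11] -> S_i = 3 + 2*i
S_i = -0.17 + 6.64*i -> [-0.17, 6.47, 13.11, 19.75, 26.39]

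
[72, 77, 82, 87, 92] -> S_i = 72 + 5*i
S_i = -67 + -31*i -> [-67, -98, -129, -160, -191]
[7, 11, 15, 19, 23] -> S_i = 7 + 4*i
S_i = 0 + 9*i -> [0, 9, 18, 27, 36]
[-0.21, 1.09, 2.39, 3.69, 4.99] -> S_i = -0.21 + 1.30*i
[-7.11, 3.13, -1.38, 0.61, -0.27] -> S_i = -7.11*(-0.44)^i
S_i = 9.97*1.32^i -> [9.97, 13.16, 17.37, 22.93, 30.27]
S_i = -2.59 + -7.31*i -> [-2.59, -9.9, -17.21, -24.52, -31.83]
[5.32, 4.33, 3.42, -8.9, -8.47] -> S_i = Random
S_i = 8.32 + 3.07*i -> [8.32, 11.39, 14.46, 17.53, 20.6]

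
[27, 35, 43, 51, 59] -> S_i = 27 + 8*i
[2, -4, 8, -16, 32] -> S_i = 2*-2^i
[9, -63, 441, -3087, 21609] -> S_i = 9*-7^i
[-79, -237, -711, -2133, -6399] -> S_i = -79*3^i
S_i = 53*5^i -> [53, 265, 1325, 6625, 33125]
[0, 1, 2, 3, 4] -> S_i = 0 + 1*i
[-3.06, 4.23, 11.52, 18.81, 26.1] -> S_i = -3.06 + 7.29*i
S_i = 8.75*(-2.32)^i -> [8.75, -20.3, 47.1, -109.26, 253.49]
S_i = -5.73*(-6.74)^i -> [-5.73, 38.62, -260.3, 1754.42, -11824.81]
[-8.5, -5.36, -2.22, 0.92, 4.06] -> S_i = -8.50 + 3.14*i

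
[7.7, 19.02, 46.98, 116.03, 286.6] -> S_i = 7.70*2.47^i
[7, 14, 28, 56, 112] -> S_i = 7*2^i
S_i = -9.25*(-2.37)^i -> [-9.25, 21.92, -51.96, 123.14, -291.83]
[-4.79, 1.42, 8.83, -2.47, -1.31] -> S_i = Random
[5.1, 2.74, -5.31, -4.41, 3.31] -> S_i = Random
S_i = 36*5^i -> [36, 180, 900, 4500, 22500]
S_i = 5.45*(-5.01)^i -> [5.45, -27.3, 136.8, -685.35, 3433.58]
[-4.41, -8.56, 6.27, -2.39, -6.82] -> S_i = Random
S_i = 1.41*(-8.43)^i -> [1.41, -11.89, 100.2, -844.7, 7120.81]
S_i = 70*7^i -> [70, 490, 3430, 24010, 168070]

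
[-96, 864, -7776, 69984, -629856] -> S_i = -96*-9^i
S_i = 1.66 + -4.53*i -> [1.66, -2.87, -7.4, -11.93, -16.46]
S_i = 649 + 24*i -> [649, 673, 697, 721, 745]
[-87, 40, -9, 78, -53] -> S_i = Random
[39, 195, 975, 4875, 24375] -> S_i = 39*5^i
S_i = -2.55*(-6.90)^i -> [-2.55, 17.6, -121.41, 837.7, -5780.12]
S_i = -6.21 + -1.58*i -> [-6.21, -7.79, -9.37, -10.95, -12.53]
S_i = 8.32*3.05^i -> [8.32, 25.38, 77.4, 236.06, 719.98]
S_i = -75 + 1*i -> [-75, -74, -73, -72, -71]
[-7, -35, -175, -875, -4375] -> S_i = -7*5^i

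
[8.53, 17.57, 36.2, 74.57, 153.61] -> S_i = 8.53*2.06^i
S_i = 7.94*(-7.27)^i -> [7.94, -57.72, 419.65, -3050.87, 22179.83]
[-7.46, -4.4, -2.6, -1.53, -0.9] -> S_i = -7.46*0.59^i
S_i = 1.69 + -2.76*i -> [1.69, -1.07, -3.83, -6.59, -9.35]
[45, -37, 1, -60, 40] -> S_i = Random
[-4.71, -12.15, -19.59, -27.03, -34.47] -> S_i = -4.71 + -7.44*i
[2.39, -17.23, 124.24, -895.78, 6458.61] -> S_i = 2.39*(-7.21)^i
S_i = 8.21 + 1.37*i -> [8.21, 9.58, 10.95, 12.32, 13.69]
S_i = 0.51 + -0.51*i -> [0.51, 0.0, -0.51, -1.02, -1.53]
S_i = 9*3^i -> [9, 27, 81, 243, 729]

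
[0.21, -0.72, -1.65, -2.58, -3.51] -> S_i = 0.21 + -0.93*i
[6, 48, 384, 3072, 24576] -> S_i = 6*8^i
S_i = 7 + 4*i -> [7, 11, 15, 19, 23]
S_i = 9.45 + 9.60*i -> [9.45, 19.05, 28.65, 38.25, 47.85]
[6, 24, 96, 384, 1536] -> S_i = 6*4^i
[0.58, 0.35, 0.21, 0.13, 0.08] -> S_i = 0.58*0.60^i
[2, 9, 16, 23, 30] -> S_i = 2 + 7*i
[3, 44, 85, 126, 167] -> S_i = 3 + 41*i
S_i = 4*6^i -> [4, 24, 144, 864, 5184]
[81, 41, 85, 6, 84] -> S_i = Random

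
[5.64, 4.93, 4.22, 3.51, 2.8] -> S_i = 5.64 + -0.71*i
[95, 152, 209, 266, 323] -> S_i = 95 + 57*i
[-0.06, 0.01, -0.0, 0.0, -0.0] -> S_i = -0.06*(-0.09)^i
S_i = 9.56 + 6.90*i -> [9.56, 16.46, 23.36, 30.26, 37.16]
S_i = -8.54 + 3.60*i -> [-8.54, -4.94, -1.34, 2.26, 5.86]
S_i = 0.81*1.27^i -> [0.81, 1.03, 1.31, 1.66, 2.11]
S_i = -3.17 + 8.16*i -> [-3.17, 4.99, 13.15, 21.31, 29.47]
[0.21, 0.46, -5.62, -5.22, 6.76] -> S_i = Random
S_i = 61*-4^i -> [61, -244, 976, -3904, 15616]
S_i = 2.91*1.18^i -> [2.91, 3.43, 4.05, 4.78, 5.64]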